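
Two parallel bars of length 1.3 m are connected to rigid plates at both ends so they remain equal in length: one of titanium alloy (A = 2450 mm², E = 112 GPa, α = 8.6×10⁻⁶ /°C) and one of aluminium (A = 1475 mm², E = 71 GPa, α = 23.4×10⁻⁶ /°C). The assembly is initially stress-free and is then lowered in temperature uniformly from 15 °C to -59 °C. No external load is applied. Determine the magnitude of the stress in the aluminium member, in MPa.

σ ≈ 56.3 MPa (tensile)

Both members must finish at the same length. With the larger α, the aluminium tends to over-contract; the plates restrain it, putting the aluminium in tension and the titanium alloy in compression. With no external load the two internal forces are equal and opposite, magnitude P.
Setting the final lengths equal and cancelling L: (α₁ − α₂)ΔT = P/(A₁E₁) + P/(A₂E₂).
|α₁ − α₂|·ΔT = 14.8×10⁻⁶ × 74 = 0.001095.
1/(A₁E₁) + 1/(A₂E₂) = 1/(2450×112×10³) + 1/(1475×71×10³) = 1.319×10⁻⁸ N⁻¹.
So P = 0.001095 / 1.319×10⁻⁸ = 83.01 kN.
σ_{aluminium} = P/A₂ = 83010/1475 = 56.28 MPa, tensile.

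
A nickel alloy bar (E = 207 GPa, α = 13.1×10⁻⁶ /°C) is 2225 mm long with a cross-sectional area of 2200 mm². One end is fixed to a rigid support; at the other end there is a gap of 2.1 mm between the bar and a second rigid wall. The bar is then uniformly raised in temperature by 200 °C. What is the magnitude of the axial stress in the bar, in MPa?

σ ≈ 347 MPa (compressive)

Free thermal elongation = αΔT L = 13.1×10⁻⁶ × 200 × 2225 = 5.829 mm.
After closing the 2.1 mm clearance, 5.829 − 2.1 = 3.729 mm of expansion remains to be suppressed by the wall.
That suppressed elongation corresponds to σ = E·Δ/L = 207×10³ × 3.729/2225 = 347 MPa.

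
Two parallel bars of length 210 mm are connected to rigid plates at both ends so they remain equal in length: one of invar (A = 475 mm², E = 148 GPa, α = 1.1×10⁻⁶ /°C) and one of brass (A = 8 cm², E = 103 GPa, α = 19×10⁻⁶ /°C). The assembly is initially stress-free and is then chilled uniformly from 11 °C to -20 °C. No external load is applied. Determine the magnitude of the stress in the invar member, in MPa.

σ ≈ 44.3 MPa (compressive)

Both members must finish at the same length. With the larger α, the brass tends to over-contract; the plates restrain it, putting the brass in tension and the invar in compression. With no external load the two internal forces are equal and opposite, magnitude P.
Equating the net (thermal + elastic) strains gives |α₁ − α₂|·ΔT = P·[1/(A₁E₁) + 1/(A₂E₂)].
|α₁ − α₂|·ΔT = 17.9×10⁻⁶ × 31 = 0.0005549.
1/(A₁E₁) + 1/(A₂E₂) = 1/(475×148×10³) + 1/(800×103×10³) = 2.636×10⁻⁸ N⁻¹.
So P = 0.0005549 / 2.636×10⁻⁸ = 21.05 kN.
σ_{invar} = P/A₁ = 21050/475 = 44.32 MPa, compressive.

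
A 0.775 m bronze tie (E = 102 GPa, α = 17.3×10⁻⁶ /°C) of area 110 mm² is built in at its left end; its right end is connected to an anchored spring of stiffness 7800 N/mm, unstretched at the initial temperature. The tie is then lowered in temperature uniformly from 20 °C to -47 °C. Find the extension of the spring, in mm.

The unrestrained thermal change is αΔT L = 17.3×10⁻⁶ × 67 × 775 = 0.8983 mm.
With a force P in the spring, the elastic change of the tie is PL/(AE) and that of the spring is P/k; compatibility requires their sum to equal δ_free.
So P = δ_free / [L/(AE) + 1/k] = 0.8983 / [ 775/(110×102×10³) + 1/(7800) ].
P = 0.8983 / 0.0001973 = 4553 N.
Spring extension = P/k = 4553/(7800) = 0.5838 mm.

δ ≈ 0.584 mm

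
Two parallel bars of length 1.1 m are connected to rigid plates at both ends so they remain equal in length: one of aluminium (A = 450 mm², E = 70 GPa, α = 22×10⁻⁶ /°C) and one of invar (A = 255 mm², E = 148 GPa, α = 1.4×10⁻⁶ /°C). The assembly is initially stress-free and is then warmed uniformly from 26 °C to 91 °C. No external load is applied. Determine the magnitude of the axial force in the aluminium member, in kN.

Equilibrium of a rigid end plate with no external load gives equal and opposite internal forces ±P in the two members. Since α_{aluminium} > α_{invar}, heating drives the aluminium into compression and the invar into tension.
Compatibility of the two members (thermal + elastic change equal): (α₁ − α₂)ΔT = P·[1/(A₁E₁) + 1/(A₂E₂)].
|α₁ − α₂|·ΔT = 20.6×10⁻⁶ × 65 = 0.001339.
1/(A₁E₁) + 1/(A₂E₂) = 1/(450×70×10³) + 1/(255×148×10³) = 5.824×10⁻⁸ N⁻¹.
So P = 0.001339 / 5.824×10⁻⁸ = 22.99 kN.

P ≈ 23 kN (compressive in the aluminium)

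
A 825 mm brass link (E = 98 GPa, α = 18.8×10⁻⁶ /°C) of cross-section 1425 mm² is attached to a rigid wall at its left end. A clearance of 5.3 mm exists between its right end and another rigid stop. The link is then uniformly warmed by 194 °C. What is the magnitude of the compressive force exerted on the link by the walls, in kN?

If the wall were absent the link would grow by αΔT L = 18.8×10⁻⁶ × 194 × 825 = 3.009 mm.
Since δ_free = 3.01 mm is less than the 5.3 mm gap, the link never touches the wall. No axial force develops.

P ≈ 0 kN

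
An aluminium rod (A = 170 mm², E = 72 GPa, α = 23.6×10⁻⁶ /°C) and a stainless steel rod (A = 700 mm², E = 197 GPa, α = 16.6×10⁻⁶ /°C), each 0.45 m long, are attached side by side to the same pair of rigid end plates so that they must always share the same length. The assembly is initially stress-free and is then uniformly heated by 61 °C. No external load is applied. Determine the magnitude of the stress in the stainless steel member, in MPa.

Both members must finish at the same length. With the larger α, the aluminium tends to over-expand; the plates restrain it, putting the aluminium in compression and the stainless steel in tension. With no external load the two internal forces are equal and opposite, magnitude P.
Setting the final lengths equal and cancelling L: (α₁ − α₂)ΔT = P/(A₁E₁) + P/(A₂E₂).
|α₁ − α₂|·ΔT = 7×10⁻⁶ × 61 = 0.000427.
1/(A₁E₁) + 1/(A₂E₂) = 1/(170×72×10³) + 1/(700×197×10³) = 8.895×10⁻⁸ N⁻¹.
So P = 0.000427 / 8.895×10⁻⁸ = 4.8 kN.
σ_{stainless steel} = P/A₂ = 4800/700 = 6.858 MPa, tensile.

σ ≈ 6.86 MPa (tensile)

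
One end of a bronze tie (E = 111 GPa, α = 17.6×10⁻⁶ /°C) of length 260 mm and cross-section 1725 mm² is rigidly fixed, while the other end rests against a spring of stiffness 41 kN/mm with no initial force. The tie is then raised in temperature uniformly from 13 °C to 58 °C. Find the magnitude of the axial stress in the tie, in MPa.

The unrestrained thermal change is αΔT L = 17.6×10⁻⁶ × 45 × 260 = 0.2059 mm.
Let P be the compressive force at the spring. The tie shortens elastically by PL/(AE) and the spring compresses by P/k; together these equal δ_free.
So P = δ_free / [L/(AE) + 1/k] = 0.2059 / [ 260/(1725×111×10³) + 1/(41×10³) ].
P = 0.2059 / 2.575×10⁻⁵ = 7997 N.
σ = P/A = 7997/1725 = 4.636 MPa.

σ ≈ 4.64 MPa (compressive)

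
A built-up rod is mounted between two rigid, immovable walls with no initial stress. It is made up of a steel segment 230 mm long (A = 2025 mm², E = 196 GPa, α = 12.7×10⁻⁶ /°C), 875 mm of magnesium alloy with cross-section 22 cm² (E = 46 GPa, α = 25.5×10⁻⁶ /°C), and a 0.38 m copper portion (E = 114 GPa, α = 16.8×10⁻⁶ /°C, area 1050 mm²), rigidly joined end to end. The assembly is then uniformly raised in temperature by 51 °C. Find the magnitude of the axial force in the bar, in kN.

Free thermal expansion of the whole bar: Σ αᵢΔT Lᵢ = 12.7×10⁻⁶×51×230 + 25.5×10⁻⁶×51×875 + 16.8×10⁻⁶×51×380 = 1.612 mm.
The rigid supports impose zero overall length change; the single axial force P common to all segments must satisfy P Σ Lᵢ/(AᵢEᵢ) = δ_free.
The series flexibility is Σ Lᵢ/(AᵢEᵢ) = 230/(2025×196×10³) + 875/(2200×46×10³) + 380/(1050×114×10³) = 1.24×10⁻⁵ mm/N.
P = 1.612 / 1.24×10⁻⁵ = 130000 N = 130 kN, compressive.

P ≈ 130 kN (compressive)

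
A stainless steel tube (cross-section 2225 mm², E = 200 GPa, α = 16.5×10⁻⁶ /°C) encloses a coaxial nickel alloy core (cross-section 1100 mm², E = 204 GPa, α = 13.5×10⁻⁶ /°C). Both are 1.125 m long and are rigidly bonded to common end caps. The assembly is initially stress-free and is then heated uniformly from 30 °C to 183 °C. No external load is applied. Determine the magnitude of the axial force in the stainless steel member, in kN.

P ≈ 68.5 kN (compressive in the stainless steel)

Both members must finish at the same length. With the larger α, the stainless steel tends to over-expand; the plates restrain it, putting the stainless steel in compression and the nickel alloy in tension. With no external load the two internal forces are equal and opposite, magnitude P.
Equating the net (thermal + elastic) strains gives |α₁ − α₂|·ΔT = P·[1/(A₁E₁) + 1/(A₂E₂)].
|α₁ − α₂|·ΔT = 3×10⁻⁶ × 153 = 0.000459.
1/(A₁E₁) + 1/(A₂E₂) = 1/(2225×200×10³) + 1/(1100×204×10³) = 6.704×10⁻⁹ N⁻¹.
So P = 0.000459 / 6.704×10⁻⁹ = 68.47 kN.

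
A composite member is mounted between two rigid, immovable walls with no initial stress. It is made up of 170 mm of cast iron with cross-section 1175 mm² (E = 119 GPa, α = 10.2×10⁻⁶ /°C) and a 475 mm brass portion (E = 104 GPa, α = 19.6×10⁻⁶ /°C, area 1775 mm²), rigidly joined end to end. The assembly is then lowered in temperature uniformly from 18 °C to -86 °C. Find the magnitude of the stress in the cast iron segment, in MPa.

With the walls removed the bar would change length by δ_free = Σ αᵢΔT Lᵢ = 10.2×10⁻⁶×104×170 + 19.6×10⁻⁶×104×475 = 1.149 mm.
Since the ends are fixed, an axial force P builds up, equal in every segment, with P · Σ Lᵢ/(AᵢEᵢ) = δ_free.
The series flexibility is Σ Lᵢ/(AᵢEᵢ) = 170/(1175×119×10³) + 475/(1775×104×10³) = 3.789×10⁻⁶ mm/N.
P = 1.149 / 3.789×10⁻⁶ = 303100 N = 303.1 kN, tensile.
σ_{cast iron} = P / A = 303100 / 1175 = 258 MPa.

σ ≈ 258 MPa (tensile)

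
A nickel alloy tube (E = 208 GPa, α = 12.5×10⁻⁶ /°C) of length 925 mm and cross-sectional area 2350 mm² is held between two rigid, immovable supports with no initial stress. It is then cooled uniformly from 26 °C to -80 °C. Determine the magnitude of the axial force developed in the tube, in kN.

P ≈ 648 kN (tensile)

The ends cannot move, so σ = EαΔT = 208×10³ × 12.5×10⁻⁶ × 106 = 275.6 MPa.
Axial force P = σA = 275.6 × 2350 = 647700 N = 647.7 kN, tensile.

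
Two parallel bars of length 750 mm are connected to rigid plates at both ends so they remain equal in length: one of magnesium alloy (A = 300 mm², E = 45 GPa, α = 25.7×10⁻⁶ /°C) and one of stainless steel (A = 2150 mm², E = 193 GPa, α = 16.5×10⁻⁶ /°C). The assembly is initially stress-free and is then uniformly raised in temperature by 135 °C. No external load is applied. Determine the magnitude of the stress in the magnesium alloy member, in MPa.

The magnesium alloy has the larger α, so on heating it would change length more than the stainless steel if both were free. The rigid plates force a common final length, so the magnesium alloy is put into compression and the stainless steel into tension, with equal and opposite forces P (no external load).
Compatibility of the two members (thermal + elastic change equal): (α₁ − α₂)ΔT = P·[1/(A₁E₁) + 1/(A₂E₂)].
|α₁ − α₂|·ΔT = 9.2×10⁻⁶ × 135 = 0.001242.
1/(A₁E₁) + 1/(A₂E₂) = 1/(300×45×10³) + 1/(2150×193×10³) = 7.648×10⁻⁸ N⁻¹.
P = 0.001242 / 7.648×10⁻⁸ = 16240 N = 16.24 kN.
σ_{magnesium alloy} = P/A₁ = 16240/300 = 54.13 MPa, compressive.

σ ≈ 54.1 MPa (compressive)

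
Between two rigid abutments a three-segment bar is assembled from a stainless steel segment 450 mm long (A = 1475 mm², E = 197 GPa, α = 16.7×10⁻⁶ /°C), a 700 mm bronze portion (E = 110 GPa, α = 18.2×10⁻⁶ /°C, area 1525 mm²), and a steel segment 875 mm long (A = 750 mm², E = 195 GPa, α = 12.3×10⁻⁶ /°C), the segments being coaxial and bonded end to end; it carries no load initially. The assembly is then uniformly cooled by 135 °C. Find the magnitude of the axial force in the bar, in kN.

Free thermal contraction of the whole bar: Σ αᵢΔT Lᵢ = 16.7×10⁻⁶×135×450 + 18.2×10⁻⁶×135×700 + 12.3×10⁻⁶×135×875 = 4.187 mm.
The rigid supports impose zero overall length change; the single axial force P common to all segments must satisfy P Σ Lᵢ/(AᵢEᵢ) = δ_free.
Σ Lᵢ/(AᵢEᵢ) = 450/(1475×197×10³) + 700/(1525×110×10³) + 875/(750×195×10³) = 1.17×10⁻⁵ mm/N.
P = 4.187 / 1.17×10⁻⁵ = 357800 N = 357.8 kN, tensile.

P ≈ 358 kN (tensile)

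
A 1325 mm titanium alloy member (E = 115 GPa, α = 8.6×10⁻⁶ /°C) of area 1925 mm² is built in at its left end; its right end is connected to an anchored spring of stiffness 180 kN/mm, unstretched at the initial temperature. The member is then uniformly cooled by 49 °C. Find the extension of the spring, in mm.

δ ≈ 0.269 mm

The unrestrained thermal change is αΔT L = 8.6×10⁻⁶ × 49 × 1325 = 0.5584 mm.
With a force P in the spring, the elastic change of the member is PL/(AE) and that of the spring is P/k; compatibility requires their sum to equal δ_free.
So P = δ_free / [L/(AE) + 1/k] = 0.5584 / [ 1325/(1925×115×10³) + 1/(180×10³) ].
P = 0.5584 / 1.154×10⁻⁵ = 48380 N.
Spring extension = P/k = 48380/(180×10³) = 0.2688 mm.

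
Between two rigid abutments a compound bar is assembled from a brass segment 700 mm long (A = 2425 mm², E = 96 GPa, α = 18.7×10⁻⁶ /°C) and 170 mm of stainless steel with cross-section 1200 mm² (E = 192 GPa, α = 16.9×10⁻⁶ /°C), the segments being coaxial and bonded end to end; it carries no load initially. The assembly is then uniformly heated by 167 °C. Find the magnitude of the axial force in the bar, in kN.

P ≈ 712 kN (compressive)

With the walls removed the bar would change length by δ_free = Σ αᵢΔT Lᵢ = 18.7×10⁻⁶×167×700 + 16.9×10⁻⁶×167×170 = 2.666 mm.
Since the ends are fixed, an axial force P builds up, equal in every segment, with P · Σ Lᵢ/(AᵢEᵢ) = δ_free.
The series flexibility is Σ Lᵢ/(AᵢEᵢ) = 700/(2425×96×10³) + 170/(1200×192×10³) = 3.745×10⁻⁶ mm/N.
So P = 2.666 / 3.745×10⁻⁶ = 711.9 kN, compressive.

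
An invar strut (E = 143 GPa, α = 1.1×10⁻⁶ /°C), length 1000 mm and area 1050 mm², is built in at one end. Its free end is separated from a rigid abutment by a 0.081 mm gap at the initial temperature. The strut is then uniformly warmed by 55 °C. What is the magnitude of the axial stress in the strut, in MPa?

σ ≈ 0 MPa

If the wall were absent the strut would grow by αΔT L = 1.1×10⁻⁶ × 55 × 1000 = 0.0605 mm.
Since δ_free = 0.0605 mm is less than the 0.081 mm gap, the strut never touches the wall. No axial force develops.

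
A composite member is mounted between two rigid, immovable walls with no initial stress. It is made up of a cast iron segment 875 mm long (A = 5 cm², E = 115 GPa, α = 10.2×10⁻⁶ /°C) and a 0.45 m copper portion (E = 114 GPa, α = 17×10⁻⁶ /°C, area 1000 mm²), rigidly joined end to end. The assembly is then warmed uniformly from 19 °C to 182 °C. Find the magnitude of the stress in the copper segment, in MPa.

With the walls removed the bar would change length by δ_free = Σ αᵢΔT Lᵢ = 10.2×10⁻⁶×163×875 + 17×10⁻⁶×163×450 = 2.702 mm.
Since the ends are fixed, an axial force P builds up, equal in every segment, with P · Σ Lᵢ/(AᵢEᵢ) = δ_free.
Σ Lᵢ/(AᵢEᵢ) = 875/(500×115×10³) + 450/(1000×114×10³) = 1.916×10⁻⁵ mm/N.
P = 2.702 / 1.916×10⁻⁵ = 141000 N = 141 kN, compressive.
σ_{copper} = P / A = 141000 / 1000 = 141 MPa.

σ ≈ 141 MPa (compressive)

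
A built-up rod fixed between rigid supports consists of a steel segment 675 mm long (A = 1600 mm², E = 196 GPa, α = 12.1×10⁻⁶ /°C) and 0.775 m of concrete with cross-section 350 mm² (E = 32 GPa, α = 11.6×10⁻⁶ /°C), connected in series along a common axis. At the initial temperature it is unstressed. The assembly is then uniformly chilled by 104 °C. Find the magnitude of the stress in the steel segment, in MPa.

σ ≈ 15.6 MPa (tensile)

If the supports were absent, the total length change would be Σ αᵢΔT Lᵢ = 12.1×10⁻⁶×104×675 + 11.6×10⁻⁶×104×775 = 1.784 mm.
The walls prevent any net length change, so an axial force P (same in every segment) develops. Compatibility: P · Σ Lᵢ/(AᵢEᵢ) = δ_free.
The series flexibility is Σ Lᵢ/(AᵢEᵢ) = 675/(1600×196×10³) + 775/(350×32×10³) = 7.135×10⁻⁵ mm/N.
Hence P = δ_free / Σ(L/AE) = 1.784/7.135×10⁻⁵ = 25.01 kN (tensile).
σ_{steel} = P / A = 25010 / 1600 = 15.63 MPa.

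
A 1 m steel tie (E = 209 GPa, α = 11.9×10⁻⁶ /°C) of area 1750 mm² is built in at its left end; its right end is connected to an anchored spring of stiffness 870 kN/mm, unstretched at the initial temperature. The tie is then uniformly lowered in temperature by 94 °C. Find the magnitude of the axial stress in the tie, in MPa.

σ ≈ 165 MPa (tensile)

The unrestrained thermal change is αΔT L = 11.9×10⁻⁶ × 94 × 1000 = 1.119 mm.
With a force P in the spring, the elastic change of the tie is PL/(AE) and that of the spring is P/k; compatibility requires their sum to equal δ_free.
So P = δ_free / [L/(AE) + 1/k] = 1.119 / [ 1000/(1750×209×10³) + 1/(870×10³) ].
P = 1.119 / 3.884×10⁻⁶ = 288000 N.
σ = P/A = 288000/1750 = 164.6 MPa.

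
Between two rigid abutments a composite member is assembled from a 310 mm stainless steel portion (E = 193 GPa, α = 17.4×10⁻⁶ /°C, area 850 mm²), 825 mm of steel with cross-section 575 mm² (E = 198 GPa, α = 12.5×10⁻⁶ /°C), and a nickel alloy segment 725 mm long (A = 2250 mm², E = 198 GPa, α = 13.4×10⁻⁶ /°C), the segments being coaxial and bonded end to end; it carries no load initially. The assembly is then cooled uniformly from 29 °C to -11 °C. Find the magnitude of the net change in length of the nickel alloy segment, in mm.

With the walls removed the bar would change length by δ_free = Σ αᵢΔT Lᵢ = 17.4×10⁻⁶×40×310 + 12.5×10⁻⁶×40×825 + 13.4×10⁻⁶×40×725 = 1.017 mm.
The rigid supports impose zero overall length change; the single axial force P common to all segments must satisfy P Σ Lᵢ/(AᵢEᵢ) = δ_free.
Σ Lᵢ/(AᵢEᵢ) = 310/(850×193×10³) + 825/(575×198×10³) + 725/(2250×198×10³) = 1.076×10⁻⁵ mm/N.
So P = 1.017 / 1.076×10⁻⁵ = 94.47 kN, tensile.
For the nickel alloy segment, free thermal change = 13.4×10⁻⁶×40×725 = 0.3886 mm and elastic change from P = 94470×725/(2250×198×10³) = 0.1537 mm; these oppose, so the net change is 0.235 mm (segment shortens).

|ΔL| ≈ 0.235 mm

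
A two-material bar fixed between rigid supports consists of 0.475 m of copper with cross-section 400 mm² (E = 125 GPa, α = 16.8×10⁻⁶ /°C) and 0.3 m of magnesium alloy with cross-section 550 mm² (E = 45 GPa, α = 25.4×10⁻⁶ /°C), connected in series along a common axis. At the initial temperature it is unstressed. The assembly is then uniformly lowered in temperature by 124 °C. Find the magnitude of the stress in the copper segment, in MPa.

σ ≈ 224 MPa (tensile)

Free thermal contraction of the whole bar: Σ αᵢΔT Lᵢ = 16.8×10⁻⁶×124×475 + 25.4×10⁻⁶×124×300 = 1.934 mm.
The rigid supports impose zero overall length change; the single axial force P common to all segments must satisfy P Σ Lᵢ/(AᵢEᵢ) = δ_free.
Σ Lᵢ/(AᵢEᵢ) = 475/(400×125×10³) + 300/(550×45×10³) = 2.162×10⁻⁵ mm/N.
Hence P = δ_free / Σ(L/AE) = 1.934/2.162×10⁻⁵ = 89.47 kN (tensile).
σ_{copper} = P / A = 89470 / 400 = 223.7 MPa.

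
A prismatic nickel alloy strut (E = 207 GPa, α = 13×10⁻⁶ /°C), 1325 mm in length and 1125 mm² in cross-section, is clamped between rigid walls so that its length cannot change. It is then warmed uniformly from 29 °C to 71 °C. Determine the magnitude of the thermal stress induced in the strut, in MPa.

σ ≈ 113 MPa (compressive)

Because both ends are immovable the net strain is zero, and the suppressed thermal strain is αΔT = 13×10⁻⁶ × 42 = 546×10⁻⁶.
The stress required to suppress this strain is σ = Eε = 207×10³ × 546×10⁻⁶ = 113 MPa, compressive since the strut is trying to expand.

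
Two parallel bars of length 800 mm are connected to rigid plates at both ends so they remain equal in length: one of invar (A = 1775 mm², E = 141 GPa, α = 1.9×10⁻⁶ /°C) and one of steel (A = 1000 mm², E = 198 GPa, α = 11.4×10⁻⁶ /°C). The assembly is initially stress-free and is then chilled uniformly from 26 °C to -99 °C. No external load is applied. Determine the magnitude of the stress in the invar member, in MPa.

Both members must finish at the same length. With the larger α, the steel tends to over-contract; the plates restrain it, putting the steel in tension and the invar in compression. With no external load the two internal forces are equal and opposite, magnitude P.
Equating the net (thermal + elastic) strains gives |α₁ − α₂|·ΔT = P·[1/(A₁E₁) + 1/(A₂E₂)].
|α₁ − α₂|·ΔT = 9.5×10⁻⁶ × 125 = 0.001187.
1/(A₁E₁) + 1/(A₂E₂) = 1/(1775×141×10³) + 1/(1000×198×10³) = 9.046×10⁻⁹ N⁻¹.
P = 0.001187 / 9.046×10⁻⁹ = 131300 N = 131.3 kN.
σ_{invar} = P/A₁ = 131300/1775 = 73.96 MPa, compressive.

σ ≈ 74 MPa (compressive)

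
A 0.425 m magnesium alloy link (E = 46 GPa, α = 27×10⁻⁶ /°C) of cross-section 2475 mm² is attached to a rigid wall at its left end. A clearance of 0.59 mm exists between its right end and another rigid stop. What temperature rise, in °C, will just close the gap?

ΔT ≈ 51.4 °C

The gap closes when αΔT L = 0.59 mm, since the link is still unstressed at that instant.
ΔT = 0.59 / (27×10⁻⁶ × 425) = 51.42 °C.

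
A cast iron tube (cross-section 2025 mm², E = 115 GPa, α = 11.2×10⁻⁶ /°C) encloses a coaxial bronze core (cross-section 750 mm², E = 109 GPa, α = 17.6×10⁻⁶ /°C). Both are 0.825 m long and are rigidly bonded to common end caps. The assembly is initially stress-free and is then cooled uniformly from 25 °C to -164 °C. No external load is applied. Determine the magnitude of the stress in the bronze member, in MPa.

Both members must finish at the same length. With the larger α, the bronze tends to over-contract; the plates restrain it, putting the bronze in tension and the cast iron in compression. With no external load the two internal forces are equal and opposite, magnitude P.
Equating the net (thermal + elastic) strains gives |α₁ − α₂|·ΔT = P·[1/(A₁E₁) + 1/(A₂E₂)].
|α₁ − α₂|·ΔT = 6.4×10⁻⁶ × 189 = 0.00121.
1/(A₁E₁) + 1/(A₂E₂) = 1/(2025×115×10³) + 1/(750×109×10³) = 1.653×10⁻⁸ N⁻¹.
P = 0.00121 / 1.653×10⁻⁸ = 73190 N = 73.19 kN.
σ_{bronze} = P/A₂ = 73190/750 = 97.59 MPa, tensile.

σ ≈ 97.6 MPa (tensile)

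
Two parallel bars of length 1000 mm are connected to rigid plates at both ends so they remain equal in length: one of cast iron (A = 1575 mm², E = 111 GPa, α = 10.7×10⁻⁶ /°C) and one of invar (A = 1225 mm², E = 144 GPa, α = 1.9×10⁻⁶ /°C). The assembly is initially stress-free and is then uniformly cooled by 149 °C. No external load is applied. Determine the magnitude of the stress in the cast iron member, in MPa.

σ ≈ 73.1 MPa (tensile)

Both members must finish at the same length. With the larger α, the cast iron tends to over-contract; the plates restrain it, putting the cast iron in tension and the invar in compression. With no external load the two internal forces are equal and opposite, magnitude P.
Equating the net (thermal + elastic) strains gives |α₁ − α₂|·ΔT = P·[1/(A₁E₁) + 1/(A₂E₂)].
|α₁ − α₂|·ΔT = 8.8×10⁻⁶ × 149 = 0.001311.
1/(A₁E₁) + 1/(A₂E₂) = 1/(1575×111×10³) + 1/(1225×144×10³) = 1.139×10⁻⁸ N⁻¹.
So P = 0.001311 / 1.139×10⁻⁸ = 115.1 kN.
σ_{cast iron} = P/A₁ = 115100/1575 = 73.1 MPa, tensile.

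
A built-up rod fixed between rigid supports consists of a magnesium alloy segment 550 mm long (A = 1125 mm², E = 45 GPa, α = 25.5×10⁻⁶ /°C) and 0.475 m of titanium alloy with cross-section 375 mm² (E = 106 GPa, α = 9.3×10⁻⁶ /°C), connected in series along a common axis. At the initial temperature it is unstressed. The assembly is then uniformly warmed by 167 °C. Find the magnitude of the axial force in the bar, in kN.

Free thermal expansion of the whole bar: Σ αᵢΔT Lᵢ = 25.5×10⁻⁶×167×550 + 9.3×10⁻⁶×167×475 = 3.08 mm.
Since the ends are fixed, an axial force P builds up, equal in every segment, with P · Σ Lᵢ/(AᵢEᵢ) = δ_free.
Σ Lᵢ/(AᵢEᵢ) = 550/(1125×45×10³) + 475/(375×106×10³) = 2.281×10⁻⁵ mm/N.
So P = 3.08 / 2.281×10⁻⁵ = 135 kN, compressive.

P ≈ 135 kN (compressive)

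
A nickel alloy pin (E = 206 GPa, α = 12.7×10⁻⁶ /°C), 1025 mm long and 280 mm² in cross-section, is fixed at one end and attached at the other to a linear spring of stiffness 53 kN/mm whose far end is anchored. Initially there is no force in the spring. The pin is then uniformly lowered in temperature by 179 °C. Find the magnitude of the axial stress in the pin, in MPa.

σ ≈ 227 MPa (tensile)

Free thermal contraction: δ_free = αΔT L = 12.7×10⁻⁶ × 179 × 1025 = 2.33 mm.
With a force P in the spring, the elastic change of the pin is PL/(AE) and that of the spring is P/k; compatibility requires their sum to equal δ_free.
So P = δ_free / [L/(AE) + 1/k] = 2.33 / [ 1025/(280×206×10³) + 1/(53×10³) ].
P = 2.33 / 3.664×10⁻⁵ = 63600 N.
σ = P/A = 63600/280 = 227.1 MPa.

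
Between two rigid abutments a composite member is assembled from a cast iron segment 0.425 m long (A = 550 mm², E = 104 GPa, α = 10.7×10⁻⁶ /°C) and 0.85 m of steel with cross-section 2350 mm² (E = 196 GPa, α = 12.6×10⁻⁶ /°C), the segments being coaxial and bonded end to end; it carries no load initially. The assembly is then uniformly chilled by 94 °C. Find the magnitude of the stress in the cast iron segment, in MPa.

Free thermal contraction of the whole bar: Σ αᵢΔT Lᵢ = 10.7×10⁻⁶×94×425 + 12.6×10⁻⁶×94×850 = 1.434 mm.
Since the ends are fixed, an axial force P builds up, equal in every segment, with P · Σ Lᵢ/(AᵢEᵢ) = δ_free.
The series flexibility is Σ Lᵢ/(AᵢEᵢ) = 425/(550×104×10³) + 850/(2350×196×10³) = 9.275×10⁻⁶ mm/N.
P = 1.434 / 9.275×10⁻⁶ = 154600 N = 154.6 kN, tensile.
σ_{cast iron} = P / A = 154600 / 550 = 281.1 MPa.

σ ≈ 281 MPa (tensile)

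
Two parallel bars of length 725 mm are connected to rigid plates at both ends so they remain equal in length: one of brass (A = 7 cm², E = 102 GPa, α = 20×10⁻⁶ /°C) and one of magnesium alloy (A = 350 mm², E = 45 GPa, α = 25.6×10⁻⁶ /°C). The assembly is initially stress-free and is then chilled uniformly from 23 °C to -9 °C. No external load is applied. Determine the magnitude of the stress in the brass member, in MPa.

Both members must finish at the same length. With the larger α, the magnesium alloy tends to over-contract; the plates restrain it, putting the magnesium alloy in tension and the brass in compression. With no external load the two internal forces are equal and opposite, magnitude P.
Setting the final lengths equal and cancelling L: (α₁ − α₂)ΔT = P/(A₁E₁) + P/(A₂E₂).
|α₁ − α₂|·ΔT = 5.6×10⁻⁶ × 32 = 0.0001792.
1/(A₁E₁) + 1/(A₂E₂) = 1/(700×102×10³) + 1/(350×45×10³) = 7.75×10⁻⁸ N⁻¹.
So P = 0.0001792 / 7.75×10⁻⁸ = 2.312 kN.
σ_{brass} = P/A₁ = 2312/700 = 3.303 MPa, compressive.

σ ≈ 3.3 MPa (compressive)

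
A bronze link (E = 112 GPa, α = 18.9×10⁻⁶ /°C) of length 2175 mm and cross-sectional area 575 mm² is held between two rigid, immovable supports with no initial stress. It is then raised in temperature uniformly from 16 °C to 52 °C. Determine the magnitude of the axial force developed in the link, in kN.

P ≈ 43.8 kN (compressive)

With zero net strain, σ = E·αΔT = 112 GPa × 18.9×10⁻⁶ × 36 = 76.2 MPa.
Axial force P = σA = 76.2 × 575 = 43820 N = 43.82 kN, compressive.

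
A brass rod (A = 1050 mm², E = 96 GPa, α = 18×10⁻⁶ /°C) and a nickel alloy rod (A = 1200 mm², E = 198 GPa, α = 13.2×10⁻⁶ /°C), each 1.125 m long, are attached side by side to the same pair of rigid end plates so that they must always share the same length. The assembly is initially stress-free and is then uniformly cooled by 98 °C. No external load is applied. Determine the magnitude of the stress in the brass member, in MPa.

σ ≈ 31.7 MPa (tensile)

Equilibrium of a rigid end plate with no external load gives equal and opposite internal forces ±P in the two members. Since α_{brass} > α_{nickel alloy}, cooling drives the brass into tension and the nickel alloy into compression.
Compatibility of the two members (thermal + elastic change equal): (α₁ − α₂)ΔT = P·[1/(A₁E₁) + 1/(A₂E₂)].
|α₁ − α₂|·ΔT = 4.8×10⁻⁶ × 98 = 0.0004704.
1/(A₁E₁) + 1/(A₂E₂) = 1/(1050×96×10³) + 1/(1200×198×10³) = 1.413×10⁻⁸ N⁻¹.
P = 0.0004704 / 1.413×10⁻⁸ = 33290 N = 33.29 kN.
σ_{brass} = P/A₁ = 33290/1050 = 31.71 MPa, tensile.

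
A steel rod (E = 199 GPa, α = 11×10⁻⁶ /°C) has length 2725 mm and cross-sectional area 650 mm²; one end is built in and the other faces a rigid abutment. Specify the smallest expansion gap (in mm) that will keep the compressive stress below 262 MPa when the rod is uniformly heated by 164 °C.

g ≈ 1.33 mm

Free expansion if unrestrained: δ_free = αΔT L = 11×10⁻⁶ × 164 × 2725 = 4.916 mm.
A stress of 262 MPa corresponds to the wall pushing the rod back by σL/E = 262×2725/(199×10³) = 3.588 mm.
The gap must absorb the remainder: g_min = 4.916 − 3.588 = 1.328 mm.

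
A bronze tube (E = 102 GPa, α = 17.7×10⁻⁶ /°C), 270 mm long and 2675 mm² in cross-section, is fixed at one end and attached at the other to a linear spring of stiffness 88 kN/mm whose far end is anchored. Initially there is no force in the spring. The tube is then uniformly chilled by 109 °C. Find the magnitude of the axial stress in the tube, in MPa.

σ ≈ 15.8 MPa (tensile)

If the spring were absent the tube would shorten by αΔT L = 17.7×10⁻⁶ × 109 × 270 = 0.5209 mm.
Let P be the tensile force in the spring. The tube extends elastically by PL/(AE) and the spring stretches by P/k; together these equal δ_free.
P [ L/(AE) + 1/k ] = δ_free → P [ 270/(2675×102×10³) + 1/(88×10³) ] = 0.5209.
P = 0.5209 / 1.235×10⁻⁵ = 42170 N.
σ = P/A = 42170/2675 = 15.76 MPa.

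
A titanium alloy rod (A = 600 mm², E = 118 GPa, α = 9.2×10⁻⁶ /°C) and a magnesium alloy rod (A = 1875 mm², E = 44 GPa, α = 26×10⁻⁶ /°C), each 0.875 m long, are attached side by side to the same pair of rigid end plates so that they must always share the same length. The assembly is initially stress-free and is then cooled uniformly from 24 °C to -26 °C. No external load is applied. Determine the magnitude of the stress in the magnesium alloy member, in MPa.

Equilibrium of a rigid end plate with no external load gives equal and opposite internal forces ±P in the two members. Since α_{magnesium alloy} > α_{titanium alloy}, cooling drives the magnesium alloy into tension and the titanium alloy into compression.
Compatibility of the two members (thermal + elastic change equal): (α₁ − α₂)ΔT = P·[1/(A₁E₁) + 1/(A₂E₂)].
|α₁ − α₂|·ΔT = 16.8×10⁻⁶ × 50 = 0.00084.
1/(A₁E₁) + 1/(A₂E₂) = 1/(600×118×10³) + 1/(1875×44×10³) = 2.625×10⁻⁸ N⁻¹.
P = 0.00084 / 2.625×10⁻⁸ = 32010 N = 32.01 kN.
σ_{magnesium alloy} = P/A₂ = 32010/1875 = 17.07 MPa, tensile.

σ ≈ 17.1 MPa (tensile)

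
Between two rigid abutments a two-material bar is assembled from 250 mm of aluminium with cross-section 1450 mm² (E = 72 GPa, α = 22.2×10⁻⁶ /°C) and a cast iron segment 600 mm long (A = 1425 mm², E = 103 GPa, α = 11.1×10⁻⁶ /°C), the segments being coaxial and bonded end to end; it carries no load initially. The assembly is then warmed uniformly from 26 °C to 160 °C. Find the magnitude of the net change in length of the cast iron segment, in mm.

With the walls removed the bar would change length by δ_free = Σ αᵢΔT Lᵢ = 22.2×10⁻⁶×134×250 + 11.1×10⁻⁶×134×600 = 1.636 mm.
Since the ends are fixed, an axial force P builds up, equal in every segment, with P · Σ Lᵢ/(AᵢEᵢ) = δ_free.
Σ Lᵢ/(AᵢEᵢ) = 250/(1450×72×10³) + 600/(1425×103×10³) = 6.483×10⁻⁶ mm/N.
Hence P = δ_free / Σ(L/AE) = 1.636/6.483×10⁻⁶ = 252.4 kN (compressive).
For the cast iron segment, free thermal change = 11.1×10⁻⁶×134×600 = 0.8924 mm and elastic change from P = 252400×600/(1425×103×10³) = 1.032 mm; these oppose, so the net change is 0.139 mm (segment shortens).

|ΔL| ≈ 0.139 mm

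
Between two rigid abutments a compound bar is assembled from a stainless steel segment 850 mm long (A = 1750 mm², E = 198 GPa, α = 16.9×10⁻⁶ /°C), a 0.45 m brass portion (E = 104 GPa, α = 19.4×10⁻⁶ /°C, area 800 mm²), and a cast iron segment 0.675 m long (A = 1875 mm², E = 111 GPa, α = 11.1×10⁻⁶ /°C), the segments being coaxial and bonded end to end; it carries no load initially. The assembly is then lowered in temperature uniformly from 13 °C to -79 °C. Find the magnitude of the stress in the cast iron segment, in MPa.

σ ≈ 135 MPa (tensile)

Free thermal contraction of the whole bar: Σ αᵢΔT Lᵢ = 16.9×10⁻⁶×92×850 + 19.4×10⁻⁶×92×450 + 11.1×10⁻⁶×92×675 = 2.814 mm.
The walls prevent any net length change, so an axial force P (same in every segment) develops. Compatibility: P · Σ Lᵢ/(AᵢEᵢ) = δ_free.
Σ Lᵢ/(AᵢEᵢ) = 850/(1750×198×10³) + 450/(800×104×10³) + 675/(1875×111×10³) = 1.11×10⁻⁵ mm/N.
So P = 2.814 / 1.11×10⁻⁵ = 253.4 kN, tensile.
σ_{cast iron} = P / A = 253400 / 1875 = 135.1 MPa.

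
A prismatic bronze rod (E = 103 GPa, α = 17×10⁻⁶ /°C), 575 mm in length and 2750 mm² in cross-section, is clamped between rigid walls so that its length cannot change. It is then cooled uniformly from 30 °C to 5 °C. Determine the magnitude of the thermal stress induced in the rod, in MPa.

With length fixed, the mechanical strain must cancel the thermal strain αΔT = 17×10⁻⁶ × 25 = 425×10⁻⁶.
The stress required to suppress this strain is σ = Eε = 103×10³ × 425×10⁻⁶ = 43.77 MPa, tensile since the rod is trying to contract.

σ ≈ 43.8 MPa (tensile)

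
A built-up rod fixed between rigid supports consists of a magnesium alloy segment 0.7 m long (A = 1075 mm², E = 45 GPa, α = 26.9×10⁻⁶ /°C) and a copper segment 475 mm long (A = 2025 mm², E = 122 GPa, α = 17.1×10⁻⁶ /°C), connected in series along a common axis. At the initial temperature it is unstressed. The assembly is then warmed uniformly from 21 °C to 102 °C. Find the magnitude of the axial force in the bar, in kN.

With the walls removed the bar would change length by δ_free = Σ αᵢΔT Lᵢ = 26.9×10⁻⁶×81×700 + 17.1×10⁻⁶×81×475 = 2.183 mm.
Since the ends are fixed, an axial force P builds up, equal in every segment, with P · Σ Lᵢ/(AᵢEᵢ) = δ_free.
Σ Lᵢ/(AᵢEᵢ) = 700/(1075×45×10³) + 475/(2025×122×10³) = 1.639×10⁻⁵ mm/N.
P = 2.183 / 1.639×10⁻⁵ = 133200 N = 133.2 kN, compressive.

P ≈ 133 kN (compressive)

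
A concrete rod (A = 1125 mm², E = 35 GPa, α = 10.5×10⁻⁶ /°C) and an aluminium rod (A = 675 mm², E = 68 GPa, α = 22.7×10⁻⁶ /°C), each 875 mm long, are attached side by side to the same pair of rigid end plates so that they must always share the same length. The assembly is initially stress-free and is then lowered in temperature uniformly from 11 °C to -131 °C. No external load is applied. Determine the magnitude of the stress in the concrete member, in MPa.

The aluminium has the larger α, so on cooling it would change length more than the concrete if both were free. The rigid plates force a common final length, so the aluminium is put into tension and the concrete into compression, with equal and opposite forces P (no external load).
Compatibility of the two members (thermal + elastic change equal): (α₁ − α₂)ΔT = P·[1/(A₁E₁) + 1/(A₂E₂)].
|α₁ − α₂|·ΔT = 12.2×10⁻⁶ × 142 = 0.001732.
1/(A₁E₁) + 1/(A₂E₂) = 1/(1125×35×10³) + 1/(675×68×10³) = 4.718×10⁻⁸ N⁻¹.
P = 0.001732 / 4.718×10⁻⁸ = 36720 N = 36.72 kN.
σ_{concrete} = P/A₁ = 36720/1125 = 32.64 MPa, compressive.

σ ≈ 32.6 MPa (compressive)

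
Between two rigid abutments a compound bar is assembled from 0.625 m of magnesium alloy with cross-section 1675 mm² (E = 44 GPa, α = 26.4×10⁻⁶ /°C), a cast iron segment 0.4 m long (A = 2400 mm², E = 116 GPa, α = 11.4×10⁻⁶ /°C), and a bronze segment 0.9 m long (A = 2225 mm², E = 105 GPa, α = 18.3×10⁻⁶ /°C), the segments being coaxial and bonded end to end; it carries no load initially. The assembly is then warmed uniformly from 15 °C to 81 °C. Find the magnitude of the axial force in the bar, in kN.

Free thermal expansion of the whole bar: Σ αᵢΔT Lᵢ = 26.4×10⁻⁶×66×625 + 11.4×10⁻⁶×66×400 + 18.3×10⁻⁶×66×900 = 2.477 mm.
The rigid supports impose zero overall length change; the single axial force P common to all segments must satisfy P Σ Lᵢ/(AᵢEᵢ) = δ_free.
Σ Lᵢ/(AᵢEᵢ) = 625/(1675×44×10³) + 400/(2400×116×10³) + 900/(2225×105×10³) = 1.377×10⁻⁵ mm/N.
So P = 2.477 / 1.377×10⁻⁵ = 179.9 kN, compressive.

P ≈ 180 kN (compressive)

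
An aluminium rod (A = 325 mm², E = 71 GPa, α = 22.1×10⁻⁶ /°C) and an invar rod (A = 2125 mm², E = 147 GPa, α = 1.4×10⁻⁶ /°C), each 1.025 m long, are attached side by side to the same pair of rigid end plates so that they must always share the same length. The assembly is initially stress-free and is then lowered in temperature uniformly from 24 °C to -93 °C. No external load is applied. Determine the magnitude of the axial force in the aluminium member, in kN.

P ≈ 52 kN (tensile in the aluminium)

Both members must finish at the same length. With the larger α, the aluminium tends to over-contract; the plates restrain it, putting the aluminium in tension and the invar in compression. With no external load the two internal forces are equal and opposite, magnitude P.
Setting the final lengths equal and cancelling L: (α₁ − α₂)ΔT = P/(A₁E₁) + P/(A₂E₂).
|α₁ − α₂|·ΔT = 20.7×10⁻⁶ × 117 = 0.002422.
1/(A₁E₁) + 1/(A₂E₂) = 1/(325×71×10³) + 1/(2125×147×10³) = 4.654×10⁻⁸ N⁻¹.
P = 0.002422 / 4.654×10⁻⁸ = 52040 N = 52.04 kN.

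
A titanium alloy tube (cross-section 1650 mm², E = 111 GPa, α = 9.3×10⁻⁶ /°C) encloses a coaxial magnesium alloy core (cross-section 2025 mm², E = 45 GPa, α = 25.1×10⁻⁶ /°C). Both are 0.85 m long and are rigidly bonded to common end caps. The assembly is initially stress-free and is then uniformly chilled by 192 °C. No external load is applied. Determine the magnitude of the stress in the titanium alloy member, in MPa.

Equilibrium of a rigid end plate with no external load gives equal and opposite internal forces ±P in the two members. Since α_{magnesium alloy} > α_{titanium alloy}, cooling drives the magnesium alloy into tension and the titanium alloy into compression.
Setting the final lengths equal and cancelling L: (α₁ − α₂)ΔT = P/(A₁E₁) + P/(A₂E₂).
|α₁ − α₂|·ΔT = 15.8×10⁻⁶ × 192 = 0.003034.
1/(A₁E₁) + 1/(A₂E₂) = 1/(1650×111×10³) + 1/(2025×45×10³) = 1.643×10⁻⁸ N⁻¹.
P = 0.003034 / 1.643×10⁻⁸ = 184600 N = 184.6 kN.
σ_{titanium alloy} = P/A₁ = 184600/1650 = 111.9 MPa, compressive.

σ ≈ 112 MPa (compressive)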